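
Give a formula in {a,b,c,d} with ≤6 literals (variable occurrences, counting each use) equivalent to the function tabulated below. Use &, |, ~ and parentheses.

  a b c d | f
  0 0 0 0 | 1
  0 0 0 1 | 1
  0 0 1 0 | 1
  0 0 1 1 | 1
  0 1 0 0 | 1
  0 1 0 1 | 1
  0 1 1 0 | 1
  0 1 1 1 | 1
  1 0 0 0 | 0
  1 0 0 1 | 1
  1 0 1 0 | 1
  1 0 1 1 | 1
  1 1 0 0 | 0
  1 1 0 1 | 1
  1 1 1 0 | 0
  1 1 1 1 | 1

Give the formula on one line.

((~a | d) | (c & ~b))

  ~a = 1111111100000000
  (~a | d) = 1111111101010101
  ~b = 1111000011110000
  (c & ~b) = 0011000000110000
  ((~a | d) | (c & ~b)) = 1111111101110101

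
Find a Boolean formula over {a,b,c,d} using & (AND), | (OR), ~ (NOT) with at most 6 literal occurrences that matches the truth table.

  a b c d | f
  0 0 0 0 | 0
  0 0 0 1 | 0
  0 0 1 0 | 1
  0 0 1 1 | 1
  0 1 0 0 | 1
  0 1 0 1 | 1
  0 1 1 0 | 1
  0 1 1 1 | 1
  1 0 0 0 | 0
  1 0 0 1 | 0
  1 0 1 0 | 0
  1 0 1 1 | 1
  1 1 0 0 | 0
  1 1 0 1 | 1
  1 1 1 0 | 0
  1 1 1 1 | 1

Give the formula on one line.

(((~b & c) | b) & (~a | d))

  ~b = 1111000011110000
  (~b & c) = 0011000000110000
  ((~b & c) | b) = 0011111100111111
  ~a = 1111111100000000
  (~a | d) = 1111111101010101
  (((~b & c) | b) & (~a | d)) = 0011111100010101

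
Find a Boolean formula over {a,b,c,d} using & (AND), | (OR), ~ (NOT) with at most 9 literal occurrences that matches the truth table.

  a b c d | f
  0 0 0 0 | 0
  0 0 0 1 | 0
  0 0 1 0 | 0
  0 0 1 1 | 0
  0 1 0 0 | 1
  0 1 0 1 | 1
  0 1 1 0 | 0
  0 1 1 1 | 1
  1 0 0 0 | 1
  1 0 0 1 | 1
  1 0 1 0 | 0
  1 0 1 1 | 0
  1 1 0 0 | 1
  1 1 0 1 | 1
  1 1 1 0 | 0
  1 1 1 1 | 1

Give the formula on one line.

((((~c | (c & d)) & (b | ~d)) & b) | (~c & a))

  ~c = 1100110011001100
  (c & d) = 0001000100010001
  (~c | (c & d)) = 1101110111011101
  ~d = 1010101010101010
  (b | ~d) = 1010111110101111
  ((~c | (c & d)) & (b | ~d)) = 1000110110001101
  (((~c | (c & d)) & (b | ~d)) & b) = 0000110100001101
  (~c & a) = 0000000011001100
  ((((~c | (c & d)) & (b | ~d)) & b) | (~c & a)) = 0000110111001101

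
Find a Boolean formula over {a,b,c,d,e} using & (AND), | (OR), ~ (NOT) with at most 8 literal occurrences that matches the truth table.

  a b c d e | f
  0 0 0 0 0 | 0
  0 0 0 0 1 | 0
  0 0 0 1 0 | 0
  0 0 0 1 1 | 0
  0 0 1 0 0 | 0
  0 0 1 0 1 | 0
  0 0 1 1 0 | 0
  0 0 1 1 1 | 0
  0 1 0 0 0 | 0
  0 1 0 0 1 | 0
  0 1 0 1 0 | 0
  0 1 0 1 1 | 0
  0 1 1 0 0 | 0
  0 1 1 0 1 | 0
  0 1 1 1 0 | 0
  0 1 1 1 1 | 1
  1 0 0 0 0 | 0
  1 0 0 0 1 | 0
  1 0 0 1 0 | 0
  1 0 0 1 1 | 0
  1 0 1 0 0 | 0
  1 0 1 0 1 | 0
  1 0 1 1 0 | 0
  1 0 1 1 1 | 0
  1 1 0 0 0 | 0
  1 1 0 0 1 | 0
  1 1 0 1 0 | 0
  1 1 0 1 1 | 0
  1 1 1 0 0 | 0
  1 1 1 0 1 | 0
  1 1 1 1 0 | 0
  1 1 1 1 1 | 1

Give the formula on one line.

  (d | a) = 00110011001100111111111111111111
  (c & e) = 00000101000001010000010100000101
  ((d | a) & (c & e)) = 00000001000000010000010100000101
  (((d | a) & (c & e)) & b) = 00000000000000010000000000000101
  ~b = 11111111000000001111111100000000
  (~b | d) = 11111111001100111111111100110011
  ((((d | a) & (c & e)) & b) & (~b | d)) = 00000000000000010000000000000001

((((d | a) & (c & e)) & b) & (~b | d))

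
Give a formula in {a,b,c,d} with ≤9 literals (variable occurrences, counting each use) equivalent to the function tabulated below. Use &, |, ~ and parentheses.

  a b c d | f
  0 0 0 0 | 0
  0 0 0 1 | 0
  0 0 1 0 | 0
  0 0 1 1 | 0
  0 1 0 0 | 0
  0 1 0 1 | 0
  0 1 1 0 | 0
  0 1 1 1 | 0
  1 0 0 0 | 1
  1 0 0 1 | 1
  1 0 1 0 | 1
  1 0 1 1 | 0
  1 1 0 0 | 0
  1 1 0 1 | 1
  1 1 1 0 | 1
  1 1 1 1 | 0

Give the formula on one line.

(((~a | (~c | ~d)) & a) & (~b | (c | d)))

  ~a = 1111111100000000
  ~c = 1100110011001100
  ~d = 1010101010101010
  (~c | ~d) = 1110111011101110
  (~a | (~c | ~d)) = 1111111111101110
  ((~a | (~c | ~d)) & a) = 0000000011101110
  ~b = 1111000011110000
  (c | d) = 0111011101110111
  (~b | (c | d)) = 1111011111110111
  (((~a | (~c | ~d)) & a) & (~b | (c | d))) = 0000000011100110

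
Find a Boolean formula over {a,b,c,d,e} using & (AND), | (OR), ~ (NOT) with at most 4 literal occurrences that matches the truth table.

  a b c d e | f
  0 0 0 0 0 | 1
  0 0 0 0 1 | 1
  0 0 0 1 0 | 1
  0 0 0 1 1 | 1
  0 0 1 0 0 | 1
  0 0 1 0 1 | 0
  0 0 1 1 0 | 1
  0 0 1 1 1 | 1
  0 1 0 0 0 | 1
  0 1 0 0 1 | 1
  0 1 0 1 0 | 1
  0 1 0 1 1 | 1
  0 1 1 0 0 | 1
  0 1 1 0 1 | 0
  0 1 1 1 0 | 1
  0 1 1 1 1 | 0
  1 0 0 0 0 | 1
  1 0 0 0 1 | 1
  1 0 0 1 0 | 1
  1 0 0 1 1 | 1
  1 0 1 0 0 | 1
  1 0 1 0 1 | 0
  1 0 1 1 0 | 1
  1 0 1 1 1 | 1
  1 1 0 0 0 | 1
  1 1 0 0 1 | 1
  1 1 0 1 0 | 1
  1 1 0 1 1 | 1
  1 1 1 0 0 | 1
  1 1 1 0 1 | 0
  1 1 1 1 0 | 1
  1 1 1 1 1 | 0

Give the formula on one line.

(~e | (~c | (~b & d)))

  ~e = 10101010101010101010101010101010
  ~c = 11110000111100001111000011110000
  ~b = 11111111000000001111111100000000
  (~b & d) = 00110011000000000011001100000000
  (~c | (~b & d)) = 11110011111100001111001111110000
  (~e | (~c | (~b & d))) = 11111011111110101111101111111010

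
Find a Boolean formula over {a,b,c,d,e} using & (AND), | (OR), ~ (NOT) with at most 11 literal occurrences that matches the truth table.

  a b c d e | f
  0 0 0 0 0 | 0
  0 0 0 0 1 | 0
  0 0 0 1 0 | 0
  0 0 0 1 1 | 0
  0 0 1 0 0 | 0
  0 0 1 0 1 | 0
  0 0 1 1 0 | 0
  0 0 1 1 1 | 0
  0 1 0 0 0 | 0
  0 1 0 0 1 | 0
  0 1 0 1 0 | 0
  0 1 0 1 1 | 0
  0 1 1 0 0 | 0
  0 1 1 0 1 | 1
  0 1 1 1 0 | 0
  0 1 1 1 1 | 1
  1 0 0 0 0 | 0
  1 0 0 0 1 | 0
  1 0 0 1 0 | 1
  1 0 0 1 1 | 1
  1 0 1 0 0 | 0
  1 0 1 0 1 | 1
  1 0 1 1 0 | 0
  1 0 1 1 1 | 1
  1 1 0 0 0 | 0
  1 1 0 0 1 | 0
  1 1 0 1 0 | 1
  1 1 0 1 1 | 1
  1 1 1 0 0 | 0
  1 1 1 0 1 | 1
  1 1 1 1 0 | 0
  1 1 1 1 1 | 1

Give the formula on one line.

  (b & e) = 00000000010101010000000001010101
  (a | (b & e)) = 00000000010101011111111111111111
  (c & (a | (b & e))) = 00000000000001010000111100001111
  ~c = 11110000111100001111000011110000
  (~c | e) = 11110101111101011111010111110101
  ((c & (a | (b & e))) & (~c | e)) = 00000000000001010000010100000101
  (d & a) = 00000000000000000011001100110011
  (~c & (d & a)) = 00000000000000000011000000110000
  (((c & (a | (b & e))) & (~c | e)) | (~c & (d & a))) = 00000000000001010011010100110101

(((c & (a | (b & e))) & (~c | e)) | (~c & (d & a)))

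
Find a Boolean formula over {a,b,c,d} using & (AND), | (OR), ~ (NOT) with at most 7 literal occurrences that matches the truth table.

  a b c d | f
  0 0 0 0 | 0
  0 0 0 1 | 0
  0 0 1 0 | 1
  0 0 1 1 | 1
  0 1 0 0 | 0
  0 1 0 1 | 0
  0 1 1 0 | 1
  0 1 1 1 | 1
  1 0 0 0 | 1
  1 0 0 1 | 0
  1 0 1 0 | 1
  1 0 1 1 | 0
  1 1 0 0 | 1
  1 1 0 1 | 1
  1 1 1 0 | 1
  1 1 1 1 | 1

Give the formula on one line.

((c | a) & ((~d | ~a) | (b & a)))

  (c | a) = 0011001111111111
  ~d = 1010101010101010
  ~a = 1111111100000000
  (~d | ~a) = 1111111110101010
  (b & a) = 0000000000001111
  ((~d | ~a) | (b & a)) = 1111111110101111
  ((c | a) & ((~d | ~a) | (b & a))) = 0011001110101111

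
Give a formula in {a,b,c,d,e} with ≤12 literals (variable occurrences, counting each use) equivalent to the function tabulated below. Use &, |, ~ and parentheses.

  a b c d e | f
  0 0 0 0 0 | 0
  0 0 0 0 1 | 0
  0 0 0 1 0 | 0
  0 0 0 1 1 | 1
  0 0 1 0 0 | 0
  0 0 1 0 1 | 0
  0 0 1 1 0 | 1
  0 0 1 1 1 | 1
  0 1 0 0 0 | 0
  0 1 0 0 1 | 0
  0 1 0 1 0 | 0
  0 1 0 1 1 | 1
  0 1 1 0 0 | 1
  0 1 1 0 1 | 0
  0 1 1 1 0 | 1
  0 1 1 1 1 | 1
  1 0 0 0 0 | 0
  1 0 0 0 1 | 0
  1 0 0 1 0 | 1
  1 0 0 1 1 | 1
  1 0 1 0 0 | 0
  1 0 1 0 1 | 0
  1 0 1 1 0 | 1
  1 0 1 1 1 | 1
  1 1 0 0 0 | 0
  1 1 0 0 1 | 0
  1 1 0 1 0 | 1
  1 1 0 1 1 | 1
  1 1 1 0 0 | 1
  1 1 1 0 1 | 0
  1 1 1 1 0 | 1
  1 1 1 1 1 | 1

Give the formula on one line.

  (b | e) = 01010101111111110101010111111111
  ~e = 10101010101010101010101010101010
  ~d = 11001100110011001100110011001100
  (~d & c) = 00001100000011000000110000001100
  (~e & (~d & c)) = 00001000000010000000100000001000
  ((b | e) & (~e & (~d & c))) = 00000000000010000000000000001000
  (e | a) = 01010101010101011111111111111111
  (c | (e | a)) = 01011111010111111111111111111111
  ((c | (e | a)) & d) = 00010011000100110011001100110011
  (((b | e) & (~e & (~d & c))) | ((c | (e | a)) & d)) = 00010011000110110011001100111011

(((b | e) & (~e & (~d & c))) | ((c | (e | a)) & d))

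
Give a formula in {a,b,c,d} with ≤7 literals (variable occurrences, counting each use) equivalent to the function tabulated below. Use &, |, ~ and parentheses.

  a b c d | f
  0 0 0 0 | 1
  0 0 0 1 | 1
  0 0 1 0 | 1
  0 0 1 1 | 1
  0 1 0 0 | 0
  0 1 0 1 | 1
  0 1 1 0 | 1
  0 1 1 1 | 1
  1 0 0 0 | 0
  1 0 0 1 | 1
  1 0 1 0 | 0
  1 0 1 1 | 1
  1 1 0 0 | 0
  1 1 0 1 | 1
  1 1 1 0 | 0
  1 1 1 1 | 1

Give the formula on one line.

(d | (~a & (((a | d) | (c & b)) | ~b)))

  ~a = 1111111100000000
  (a | d) = 0101010111111111
  (c & b) = 0000001100000011
  ((a | d) | (c & b)) = 0101011111111111
  ~b = 1111000011110000
  (((a | d) | (c & b)) | ~b) = 1111011111111111
  (~a & (((a | d) | (c & b)) | ~b)) = 1111011100000000
  (d | (~a & (((a | d) | (c & b)) | ~b))) = 1111011101010101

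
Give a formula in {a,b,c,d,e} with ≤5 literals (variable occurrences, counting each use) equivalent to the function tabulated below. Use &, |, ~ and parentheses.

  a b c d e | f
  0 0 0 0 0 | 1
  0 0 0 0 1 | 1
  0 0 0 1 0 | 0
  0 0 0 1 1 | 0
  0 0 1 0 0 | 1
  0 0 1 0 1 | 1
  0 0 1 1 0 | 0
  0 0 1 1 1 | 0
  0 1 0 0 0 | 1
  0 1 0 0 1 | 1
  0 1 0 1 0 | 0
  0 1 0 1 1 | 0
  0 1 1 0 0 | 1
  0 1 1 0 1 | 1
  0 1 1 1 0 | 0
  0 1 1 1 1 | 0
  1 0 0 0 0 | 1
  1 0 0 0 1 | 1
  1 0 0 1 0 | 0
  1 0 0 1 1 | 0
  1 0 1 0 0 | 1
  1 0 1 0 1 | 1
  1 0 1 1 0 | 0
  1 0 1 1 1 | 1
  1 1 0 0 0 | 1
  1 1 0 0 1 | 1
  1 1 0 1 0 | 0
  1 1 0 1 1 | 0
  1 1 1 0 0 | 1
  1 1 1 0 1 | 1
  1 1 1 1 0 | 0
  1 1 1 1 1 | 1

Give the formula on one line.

  ~d = 11001100110011001100110011001100
  (e & c) = 00000101000001010000010100000101
  (a & (e & c)) = 00000000000000000000010100000101
  (~d | (a & (e & c))) = 11001100110011001100110111001101

(~d | (a & (e & c)))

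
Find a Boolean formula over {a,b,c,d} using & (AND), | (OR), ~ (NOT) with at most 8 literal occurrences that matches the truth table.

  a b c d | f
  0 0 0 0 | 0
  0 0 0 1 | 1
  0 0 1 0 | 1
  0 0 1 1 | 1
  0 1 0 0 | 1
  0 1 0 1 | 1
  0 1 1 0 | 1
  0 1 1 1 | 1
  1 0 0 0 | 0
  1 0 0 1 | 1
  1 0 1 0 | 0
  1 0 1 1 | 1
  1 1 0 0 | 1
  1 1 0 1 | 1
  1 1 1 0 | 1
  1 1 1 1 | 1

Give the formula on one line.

  ~a = 1111111100000000
  ~b = 1111000011110000
  (~a & ~b) = 1111000000000000
  ((~a & ~b) & c) = 0011000000000000
  (~b & d) = 0101000001010000
  (b | (~b & d)) = 0101111101011111
  (((~a & ~b) & c) | (b | (~b & d))) = 0111111101011111

(((~a & ~b) & c) | (b | (~b & d)))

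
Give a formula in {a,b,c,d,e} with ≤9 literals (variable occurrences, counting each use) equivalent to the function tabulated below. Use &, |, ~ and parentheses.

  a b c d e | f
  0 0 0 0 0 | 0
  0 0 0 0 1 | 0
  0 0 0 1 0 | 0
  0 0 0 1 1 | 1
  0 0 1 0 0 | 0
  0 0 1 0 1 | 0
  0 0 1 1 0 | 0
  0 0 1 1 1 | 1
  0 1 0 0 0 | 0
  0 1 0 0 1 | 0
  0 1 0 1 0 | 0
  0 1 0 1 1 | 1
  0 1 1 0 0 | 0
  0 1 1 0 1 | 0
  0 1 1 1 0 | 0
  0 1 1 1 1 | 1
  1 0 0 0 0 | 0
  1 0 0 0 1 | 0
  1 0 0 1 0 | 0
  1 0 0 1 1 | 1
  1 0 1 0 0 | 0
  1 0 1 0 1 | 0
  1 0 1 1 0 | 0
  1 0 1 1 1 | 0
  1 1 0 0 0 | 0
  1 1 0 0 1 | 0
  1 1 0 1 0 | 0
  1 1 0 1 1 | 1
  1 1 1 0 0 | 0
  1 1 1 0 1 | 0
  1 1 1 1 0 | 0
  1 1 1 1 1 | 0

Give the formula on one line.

  ~b = 11111111000000001111111100000000
  (~b | d) = 11111111001100111111111100110011
  ((~b | d) & e) = 01010101000100010101010100010001
  (((~b | d) & e) & d) = 00010001000100010001000100010001
  ~c = 11110000111100001111000011110000
  ~a = 11111111111111110000000000000000
  (~c | ~a) = 11111111111111111111000011110000
  ((((~b | d) & e) & d) & (~c | ~a)) = 00010001000100010001000000010000

((((~b | d) & e) & d) & (~c | ~a))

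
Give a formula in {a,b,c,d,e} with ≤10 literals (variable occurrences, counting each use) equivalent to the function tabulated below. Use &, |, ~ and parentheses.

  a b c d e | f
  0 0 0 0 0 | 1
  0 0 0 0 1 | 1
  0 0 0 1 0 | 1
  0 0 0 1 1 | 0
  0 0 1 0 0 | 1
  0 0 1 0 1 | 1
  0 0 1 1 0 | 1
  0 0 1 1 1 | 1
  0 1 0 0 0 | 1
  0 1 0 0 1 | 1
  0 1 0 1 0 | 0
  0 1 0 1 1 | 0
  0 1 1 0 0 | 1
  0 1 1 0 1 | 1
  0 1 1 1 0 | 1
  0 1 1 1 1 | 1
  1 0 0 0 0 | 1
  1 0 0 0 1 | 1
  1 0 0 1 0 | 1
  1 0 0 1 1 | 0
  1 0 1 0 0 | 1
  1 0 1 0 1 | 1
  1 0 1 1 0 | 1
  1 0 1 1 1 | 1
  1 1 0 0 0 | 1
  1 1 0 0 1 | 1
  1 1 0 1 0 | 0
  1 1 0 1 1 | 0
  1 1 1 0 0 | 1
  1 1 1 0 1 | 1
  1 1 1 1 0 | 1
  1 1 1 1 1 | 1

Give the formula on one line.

  (e | c) = 01011111010111110101111101011111
  ~b = 11111111000000001111111100000000
  ~d = 11001100110011001100110011001100
  (e | ~d) = 11011101110111011101110111011101
  (~b | (e | ~d)) = 11111111110111011111111111011101
  ((e | c) | (~b | (e | ~d))) = 11111111110111111111111111011111
  (c | ~d) = 11001111110011111100111111001111
  ~e = 10101010101010101010101010101010
  (~e | c) = 10101111101011111010111110101111
  ((c | ~d) | (~e | c)) = 11101111111011111110111111101111
  (((e | c) | (~b | (e | ~d))) & ((c | ~d) | (~e | c))) = 11101111110011111110111111001111

(((e | c) | (~b | (e | ~d))) & ((c | ~d) | (~e | c)))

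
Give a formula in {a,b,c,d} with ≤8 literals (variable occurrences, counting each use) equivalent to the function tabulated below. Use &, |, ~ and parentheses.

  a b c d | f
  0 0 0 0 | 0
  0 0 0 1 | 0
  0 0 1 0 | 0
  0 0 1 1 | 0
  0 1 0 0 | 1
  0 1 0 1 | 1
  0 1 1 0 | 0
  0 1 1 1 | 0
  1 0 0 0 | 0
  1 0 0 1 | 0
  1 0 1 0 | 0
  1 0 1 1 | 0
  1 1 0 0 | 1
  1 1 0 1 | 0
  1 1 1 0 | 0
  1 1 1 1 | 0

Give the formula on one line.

((~c & (~a & b)) | ((~c & a) & (~c & (~d & b))))

  ~c = 1100110011001100
  ~a = 1111111100000000
  (~a & b) = 0000111100000000
  (~c & (~a & b)) = 0000110000000000
  (~c & a) = 0000000011001100
  ~d = 1010101010101010
  (~d & b) = 0000101000001010
  (~c & (~d & b)) = 0000100000001000
  ((~c & a) & (~c & (~d & b))) = 0000000000001000
  ((~c & (~a & b)) | ((~c & a) & (~c & (~d & b)))) = 0000110000001000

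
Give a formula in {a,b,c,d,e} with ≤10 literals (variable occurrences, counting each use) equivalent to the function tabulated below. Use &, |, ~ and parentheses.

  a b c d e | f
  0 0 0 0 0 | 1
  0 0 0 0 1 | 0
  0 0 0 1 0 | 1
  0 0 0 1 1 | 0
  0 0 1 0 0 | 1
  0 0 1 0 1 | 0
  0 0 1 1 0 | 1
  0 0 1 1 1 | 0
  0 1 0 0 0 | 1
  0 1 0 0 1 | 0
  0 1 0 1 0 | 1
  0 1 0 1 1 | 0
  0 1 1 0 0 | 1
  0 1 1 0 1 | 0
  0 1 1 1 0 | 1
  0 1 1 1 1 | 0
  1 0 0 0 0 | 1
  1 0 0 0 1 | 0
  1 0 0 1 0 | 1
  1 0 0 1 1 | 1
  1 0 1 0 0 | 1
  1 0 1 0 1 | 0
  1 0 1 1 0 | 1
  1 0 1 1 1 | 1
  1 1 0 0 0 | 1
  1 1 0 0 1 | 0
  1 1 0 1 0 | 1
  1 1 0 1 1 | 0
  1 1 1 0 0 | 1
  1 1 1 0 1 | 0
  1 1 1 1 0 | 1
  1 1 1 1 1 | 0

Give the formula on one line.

  ~e = 10101010101010101010101010101010
  ~b = 11111111000000001111111100000000
  ~c = 11110000111100001111000011110000
  ~a = 11111111111111110000000000000000
  (c | ~a) = 11111111111111110000111100001111
  (~c & (c | ~a)) = 11110000111100000000000000000000
  (~b | (~c & (c | ~a))) = 11111111111100001111111100000000
  (d & a) = 00000000000000000011001100110011
  ((~b | (~c & (c | ~a))) & (d & a)) = 00000000000000000011001100000000
  (~e | ((~b | (~c & (c | ~a))) & (d & a))) = 10101010101010101011101110101010

(~e | ((~b | (~c & (c | ~a))) & (d & a)))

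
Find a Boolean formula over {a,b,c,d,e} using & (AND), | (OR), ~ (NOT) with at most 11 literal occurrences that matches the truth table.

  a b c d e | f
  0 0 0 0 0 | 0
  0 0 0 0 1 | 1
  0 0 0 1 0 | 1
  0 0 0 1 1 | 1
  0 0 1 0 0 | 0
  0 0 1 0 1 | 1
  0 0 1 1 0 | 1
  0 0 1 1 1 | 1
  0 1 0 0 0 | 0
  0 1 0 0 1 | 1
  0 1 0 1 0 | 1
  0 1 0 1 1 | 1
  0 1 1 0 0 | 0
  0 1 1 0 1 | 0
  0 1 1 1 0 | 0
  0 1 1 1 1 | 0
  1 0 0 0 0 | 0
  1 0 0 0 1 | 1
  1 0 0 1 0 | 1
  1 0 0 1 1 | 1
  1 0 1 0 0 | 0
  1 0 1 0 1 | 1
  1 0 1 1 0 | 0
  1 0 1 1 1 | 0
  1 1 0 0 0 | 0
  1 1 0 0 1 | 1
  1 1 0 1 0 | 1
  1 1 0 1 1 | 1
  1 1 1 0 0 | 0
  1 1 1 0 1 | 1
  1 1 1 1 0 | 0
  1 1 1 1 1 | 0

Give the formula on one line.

  (e | d) = 01110111011101110111011101110111
  ~b = 11111111000000001111111100000000
  (~b | a) = 11111111000000001111111111111111
  ~c = 11110000111100001111000011110000
  (~c | a) = 11110000111100001111111111111111
  ((~b | a) | (~c | a)) = 11111111111100001111111111111111
  ~a = 11111111111111110000000000000000
  ~d = 11001100110011001100110011001100
  (~a | ~d) = 11111111111111111100110011001100
  (~c | (~a | ~d)) = 11111111111111111111110011111100
  (((~b | a) | (~c | a)) & (~c | (~a | ~d))) = 11111111111100001111110011111100
  ((e | d) & (((~b | a) | (~c | a)) & (~c | (~a | ~d)))) = 01110111011100000111010001110100

((e | d) & (((~b | a) | (~c | a)) & (~c | (~a | ~d))))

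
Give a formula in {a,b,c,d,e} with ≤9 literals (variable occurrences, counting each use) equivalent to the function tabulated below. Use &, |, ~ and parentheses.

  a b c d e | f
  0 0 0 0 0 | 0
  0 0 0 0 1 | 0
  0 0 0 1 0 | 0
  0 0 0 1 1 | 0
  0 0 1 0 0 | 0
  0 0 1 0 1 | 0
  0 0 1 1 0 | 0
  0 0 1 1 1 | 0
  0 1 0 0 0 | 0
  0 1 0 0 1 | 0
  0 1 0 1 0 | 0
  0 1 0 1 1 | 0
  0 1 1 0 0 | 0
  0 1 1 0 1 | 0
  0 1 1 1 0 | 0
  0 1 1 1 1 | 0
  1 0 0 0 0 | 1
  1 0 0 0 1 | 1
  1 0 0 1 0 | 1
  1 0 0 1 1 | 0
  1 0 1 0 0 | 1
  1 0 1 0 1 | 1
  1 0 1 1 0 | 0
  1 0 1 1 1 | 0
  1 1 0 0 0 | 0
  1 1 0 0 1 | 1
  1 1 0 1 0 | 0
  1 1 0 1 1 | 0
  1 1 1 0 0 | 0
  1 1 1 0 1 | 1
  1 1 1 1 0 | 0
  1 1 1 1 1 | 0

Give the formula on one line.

(((e | ~b) & ((~c | ~d) & a)) & (~a | (~e | ~d)))

  ~b = 11111111000000001111111100000000
  (e | ~b) = 11111111010101011111111101010101
  ~c = 11110000111100001111000011110000
  ~d = 11001100110011001100110011001100
  (~c | ~d) = 11111100111111001111110011111100
  ((~c | ~d) & a) = 00000000000000001111110011111100
  ((e | ~b) & ((~c | ~d) & a)) = 00000000000000001111110001010100
  ~a = 11111111111111110000000000000000
  ~e = 10101010101010101010101010101010
  (~e | ~d) = 11101110111011101110111011101110
  (~a | (~e | ~d)) = 11111111111111111110111011101110
  (((e | ~b) & ((~c | ~d) & a)) & (~a | (~e | ~d))) = 00000000000000001110110001000100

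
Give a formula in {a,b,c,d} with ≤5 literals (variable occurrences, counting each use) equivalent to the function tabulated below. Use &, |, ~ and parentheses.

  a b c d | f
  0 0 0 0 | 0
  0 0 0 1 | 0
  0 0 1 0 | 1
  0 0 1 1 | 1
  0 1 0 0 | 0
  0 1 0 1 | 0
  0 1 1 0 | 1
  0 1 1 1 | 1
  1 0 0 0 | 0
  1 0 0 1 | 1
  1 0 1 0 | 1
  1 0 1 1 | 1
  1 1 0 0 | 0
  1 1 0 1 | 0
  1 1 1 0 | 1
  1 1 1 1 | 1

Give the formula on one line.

  ~b = 1111000011110000
  (~b & a) = 0000000011110000
  ~d = 1010101010101010
  ((~b & a) | ~d) = 1010101011111010
  (d & ((~b & a) | ~d)) = 0000000001010000
  (c | (d & ((~b & a) | ~d))) = 0011001101110011

(c | (d & ((~b & a) | ~d)))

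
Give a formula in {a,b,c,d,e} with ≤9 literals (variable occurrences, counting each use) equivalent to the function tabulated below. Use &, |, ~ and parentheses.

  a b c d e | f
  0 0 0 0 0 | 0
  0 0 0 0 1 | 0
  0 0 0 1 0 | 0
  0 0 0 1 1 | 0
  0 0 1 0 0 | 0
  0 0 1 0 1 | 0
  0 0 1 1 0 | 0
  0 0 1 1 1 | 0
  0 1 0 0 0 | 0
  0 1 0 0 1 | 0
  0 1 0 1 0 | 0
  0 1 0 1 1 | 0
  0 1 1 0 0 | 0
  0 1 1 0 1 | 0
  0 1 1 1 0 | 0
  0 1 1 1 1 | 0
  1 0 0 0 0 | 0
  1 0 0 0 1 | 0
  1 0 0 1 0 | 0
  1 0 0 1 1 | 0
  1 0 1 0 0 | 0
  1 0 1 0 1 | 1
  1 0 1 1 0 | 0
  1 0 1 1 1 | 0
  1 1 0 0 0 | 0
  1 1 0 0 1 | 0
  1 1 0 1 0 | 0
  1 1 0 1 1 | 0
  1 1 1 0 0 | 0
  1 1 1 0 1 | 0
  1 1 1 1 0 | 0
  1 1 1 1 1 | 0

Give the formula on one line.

  ~d = 11001100110011001100110011001100
  (a & ~d) = 00000000000000001100110011001100
  ~b = 11111111000000001111111100000000
  (c & ~b) = 00001111000000000000111100000000
  ((a & ~d) & (c & ~b)) = 00000000000000000000110000000000
  (c & e) = 00000101000001010000010100000101
  (((a & ~d) & (c & ~b)) & (c & e)) = 00000000000000000000010000000000

(((a & ~d) & (c & ~b)) & (c & e))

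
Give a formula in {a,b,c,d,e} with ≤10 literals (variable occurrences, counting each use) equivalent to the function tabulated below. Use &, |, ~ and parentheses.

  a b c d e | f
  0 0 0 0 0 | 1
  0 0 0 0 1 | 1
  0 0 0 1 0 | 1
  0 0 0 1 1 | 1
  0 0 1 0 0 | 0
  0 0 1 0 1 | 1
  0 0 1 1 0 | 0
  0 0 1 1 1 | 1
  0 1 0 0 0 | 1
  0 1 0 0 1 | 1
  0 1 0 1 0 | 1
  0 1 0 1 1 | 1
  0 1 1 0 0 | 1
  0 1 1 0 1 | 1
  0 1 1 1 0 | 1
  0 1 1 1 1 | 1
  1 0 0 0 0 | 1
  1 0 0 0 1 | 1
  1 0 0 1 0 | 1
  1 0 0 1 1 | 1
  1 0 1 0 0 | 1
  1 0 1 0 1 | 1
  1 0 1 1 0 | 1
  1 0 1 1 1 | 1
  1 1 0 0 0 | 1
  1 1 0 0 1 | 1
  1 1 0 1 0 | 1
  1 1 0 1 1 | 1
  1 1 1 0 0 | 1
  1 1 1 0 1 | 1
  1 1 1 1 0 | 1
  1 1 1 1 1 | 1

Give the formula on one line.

((((~e | (e & ~a)) & (~c | (e & ~d))) | e) | (a | b))

  ~e = 10101010101010101010101010101010
  ~a = 11111111111111110000000000000000
  (e & ~a) = 01010101010101010000000000000000
  (~e | (e & ~a)) = 11111111111111111010101010101010
  ~c = 11110000111100001111000011110000
  ~d = 11001100110011001100110011001100
  (e & ~d) = 01000100010001000100010001000100
  (~c | (e & ~d)) = 11110100111101001111010011110100
  ((~e | (e & ~a)) & (~c | (e & ~d))) = 11110100111101001010000010100000
  (((~e | (e & ~a)) & (~c | (e & ~d))) | e) = 11110101111101011111010111110101
  (a | b) = 00000000111111111111111111111111
  ((((~e | (e & ~a)) & (~c | (e & ~d))) | e) | (a | b)) = 11110101111111111111111111111111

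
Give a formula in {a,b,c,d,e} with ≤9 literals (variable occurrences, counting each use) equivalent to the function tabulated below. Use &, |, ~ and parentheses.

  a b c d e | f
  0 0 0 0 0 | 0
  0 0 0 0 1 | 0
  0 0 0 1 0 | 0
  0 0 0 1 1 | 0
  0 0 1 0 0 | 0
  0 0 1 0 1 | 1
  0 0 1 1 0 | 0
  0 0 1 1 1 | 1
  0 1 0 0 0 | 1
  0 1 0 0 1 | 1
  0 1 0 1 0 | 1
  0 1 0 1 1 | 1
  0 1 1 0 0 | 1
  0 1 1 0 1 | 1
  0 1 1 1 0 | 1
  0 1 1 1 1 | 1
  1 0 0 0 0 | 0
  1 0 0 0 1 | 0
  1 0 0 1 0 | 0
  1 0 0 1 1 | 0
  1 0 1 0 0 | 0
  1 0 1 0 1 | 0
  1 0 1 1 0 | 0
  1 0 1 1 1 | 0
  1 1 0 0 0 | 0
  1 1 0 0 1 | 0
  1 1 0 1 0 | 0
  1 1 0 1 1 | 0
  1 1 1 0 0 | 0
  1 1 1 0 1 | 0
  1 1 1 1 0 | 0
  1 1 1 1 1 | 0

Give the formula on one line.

  (e | b) = 01010101111111110101010111111111
  ~a = 11111111111111110000000000000000
  (b | c) = 00001111111111110000111111111111
  (a | (b | c)) = 00001111111111111111111111111111
  (~a & (a | (b | c))) = 00001111111111110000000000000000
  ((e | b) & (~a & (a | (b | c)))) = 00000101111111110000000000000000

((e | b) & (~a & (a | (b | c))))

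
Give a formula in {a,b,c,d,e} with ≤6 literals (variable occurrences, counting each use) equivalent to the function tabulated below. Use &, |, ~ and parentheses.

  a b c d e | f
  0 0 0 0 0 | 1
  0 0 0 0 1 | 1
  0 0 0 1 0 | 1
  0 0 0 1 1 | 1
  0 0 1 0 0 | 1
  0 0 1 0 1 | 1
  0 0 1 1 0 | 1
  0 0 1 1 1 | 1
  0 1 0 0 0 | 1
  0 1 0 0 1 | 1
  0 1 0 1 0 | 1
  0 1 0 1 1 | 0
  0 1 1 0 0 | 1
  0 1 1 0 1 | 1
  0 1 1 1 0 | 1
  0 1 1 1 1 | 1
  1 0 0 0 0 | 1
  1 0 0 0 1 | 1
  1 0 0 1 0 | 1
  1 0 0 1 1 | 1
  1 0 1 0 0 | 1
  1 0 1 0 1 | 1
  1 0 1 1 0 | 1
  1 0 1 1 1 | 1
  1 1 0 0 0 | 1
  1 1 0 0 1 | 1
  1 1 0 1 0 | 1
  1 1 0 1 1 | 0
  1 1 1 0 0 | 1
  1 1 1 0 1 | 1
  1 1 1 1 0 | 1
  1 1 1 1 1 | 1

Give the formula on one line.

  ~b = 11111111000000001111111100000000
  (~b & d) = 00110011000000000011001100000000
  ~c = 11110000111100001111000011110000
  ((~b & d) & ~c) = 00110000000000000011000000000000
  (c | ((~b & d) & ~c)) = 00111111000011110011111100001111
  ~e = 10101010101010101010101010101010
  ((c | ((~b & d) & ~c)) | ~e) = 10111111101011111011111110101111
  ~d = 11001100110011001100110011001100
  (((c | ((~b & d) & ~c)) | ~e) | ~d) = 11111111111011111111111111101111

(((c | ((~b & d) & ~c)) | ~e) | ~d)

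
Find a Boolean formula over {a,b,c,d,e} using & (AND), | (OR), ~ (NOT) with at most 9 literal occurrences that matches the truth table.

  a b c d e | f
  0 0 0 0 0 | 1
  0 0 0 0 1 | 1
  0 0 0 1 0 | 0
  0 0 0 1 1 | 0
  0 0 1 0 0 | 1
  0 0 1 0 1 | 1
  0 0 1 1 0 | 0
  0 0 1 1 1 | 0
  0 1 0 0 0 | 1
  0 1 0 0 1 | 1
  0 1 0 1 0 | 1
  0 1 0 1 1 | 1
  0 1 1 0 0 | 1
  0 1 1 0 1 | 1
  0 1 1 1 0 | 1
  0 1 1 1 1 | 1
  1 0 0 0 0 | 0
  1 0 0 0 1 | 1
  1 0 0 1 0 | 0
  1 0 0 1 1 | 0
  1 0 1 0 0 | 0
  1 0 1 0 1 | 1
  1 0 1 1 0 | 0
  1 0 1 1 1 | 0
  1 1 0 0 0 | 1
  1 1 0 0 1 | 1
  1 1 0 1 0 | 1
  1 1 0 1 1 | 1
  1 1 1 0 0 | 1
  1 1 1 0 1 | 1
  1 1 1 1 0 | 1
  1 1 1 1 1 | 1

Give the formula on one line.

  ~d = 11001100110011001100110011001100
  (b | ~d) = 11001100111111111100110011111111
  ~a = 11111111111111110000000000000000
  (a & e) = 00000000000000000101010101010101
  (~a | (a & e)) = 11111111111111110101010101010101
  ((~a | (a & e)) | b) = 11111111111111110101010111111111
  ((b | ~d) & ((~a | (a & e)) | b)) = 11001100111111110100010011111111

((b | ~d) & ((~a | (a & e)) | b))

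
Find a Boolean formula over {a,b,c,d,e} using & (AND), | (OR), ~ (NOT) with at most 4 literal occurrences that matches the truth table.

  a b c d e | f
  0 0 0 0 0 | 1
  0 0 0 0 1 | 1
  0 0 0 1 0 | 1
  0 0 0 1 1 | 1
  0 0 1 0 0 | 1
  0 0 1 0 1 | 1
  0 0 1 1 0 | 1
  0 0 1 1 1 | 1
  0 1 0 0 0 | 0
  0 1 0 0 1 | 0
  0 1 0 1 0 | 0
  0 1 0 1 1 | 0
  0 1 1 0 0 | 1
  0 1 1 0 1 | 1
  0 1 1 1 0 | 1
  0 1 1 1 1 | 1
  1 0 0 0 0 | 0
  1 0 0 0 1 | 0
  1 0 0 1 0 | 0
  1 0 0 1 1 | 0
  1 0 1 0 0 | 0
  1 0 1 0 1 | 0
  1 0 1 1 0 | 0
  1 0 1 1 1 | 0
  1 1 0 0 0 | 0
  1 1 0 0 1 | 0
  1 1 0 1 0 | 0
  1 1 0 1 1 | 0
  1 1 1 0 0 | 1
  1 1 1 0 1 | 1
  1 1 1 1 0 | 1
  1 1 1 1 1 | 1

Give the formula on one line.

((~b | c) & (~a | b))

  ~b = 11111111000000001111111100000000
  (~b | c) = 11111111000011111111111100001111
  ~a = 11111111111111110000000000000000
  (~a | b) = 11111111111111110000000011111111
  ((~b | c) & (~a | b)) = 11111111000011110000000000001111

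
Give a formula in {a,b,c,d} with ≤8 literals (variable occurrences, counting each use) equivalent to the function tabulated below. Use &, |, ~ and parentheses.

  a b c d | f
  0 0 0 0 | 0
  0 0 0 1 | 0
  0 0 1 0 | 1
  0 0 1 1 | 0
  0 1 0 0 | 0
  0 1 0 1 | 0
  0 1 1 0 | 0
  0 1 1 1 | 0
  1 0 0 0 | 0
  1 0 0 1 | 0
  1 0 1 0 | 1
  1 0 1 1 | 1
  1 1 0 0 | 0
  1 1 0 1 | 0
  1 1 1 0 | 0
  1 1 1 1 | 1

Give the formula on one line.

((((~d & ~a) | ~c) | a) & ((~b | d) & c))

  ~d = 1010101010101010
  ~a = 1111111100000000
  (~d & ~a) = 1010101000000000
  ~c = 1100110011001100
  ((~d & ~a) | ~c) = 1110111011001100
  (((~d & ~a) | ~c) | a) = 1110111011111111
  ~b = 1111000011110000
  (~b | d) = 1111010111110101
  ((~b | d) & c) = 0011000100110001
  ((((~d & ~a) | ~c) | a) & ((~b | d) & c)) = 0010000000110001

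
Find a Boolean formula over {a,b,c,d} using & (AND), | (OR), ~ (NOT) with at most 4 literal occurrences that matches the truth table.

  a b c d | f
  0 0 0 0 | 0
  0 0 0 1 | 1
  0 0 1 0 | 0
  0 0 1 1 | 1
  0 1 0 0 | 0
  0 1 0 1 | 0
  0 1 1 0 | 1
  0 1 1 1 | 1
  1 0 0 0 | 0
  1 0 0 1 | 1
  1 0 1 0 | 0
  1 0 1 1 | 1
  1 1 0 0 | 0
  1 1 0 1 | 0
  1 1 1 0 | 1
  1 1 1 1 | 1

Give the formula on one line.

((b | d) & (c | ~b))

  (b | d) = 0101111101011111
  ~b = 1111000011110000
  (c | ~b) = 1111001111110011
  ((b | d) & (c | ~b)) = 0101001101010011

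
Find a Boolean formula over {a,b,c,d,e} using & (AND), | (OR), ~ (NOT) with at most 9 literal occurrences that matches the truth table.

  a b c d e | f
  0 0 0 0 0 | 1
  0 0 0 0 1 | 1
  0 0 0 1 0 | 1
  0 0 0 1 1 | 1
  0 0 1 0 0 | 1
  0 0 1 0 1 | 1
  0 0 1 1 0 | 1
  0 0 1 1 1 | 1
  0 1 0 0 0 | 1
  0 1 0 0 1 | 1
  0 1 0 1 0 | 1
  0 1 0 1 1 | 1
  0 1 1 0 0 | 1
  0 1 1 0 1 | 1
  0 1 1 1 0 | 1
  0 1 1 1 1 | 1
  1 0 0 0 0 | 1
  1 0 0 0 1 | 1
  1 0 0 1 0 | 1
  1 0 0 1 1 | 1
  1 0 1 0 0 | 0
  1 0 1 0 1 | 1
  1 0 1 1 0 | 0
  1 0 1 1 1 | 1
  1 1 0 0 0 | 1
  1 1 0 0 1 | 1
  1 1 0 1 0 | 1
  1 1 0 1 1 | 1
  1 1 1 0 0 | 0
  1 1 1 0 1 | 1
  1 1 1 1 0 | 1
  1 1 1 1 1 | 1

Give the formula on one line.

  ~b = 11111111000000001111111100000000
  (c | ~b) = 11111111000011111111111100001111
  ~a = 11111111111111110000000000000000
  ((c | ~b) & ~a) = 11111111000011110000000000000000
  ~c = 11110000111100001111000011110000
  (~c | e) = 11110101111101011111010111110101
  (((c | ~b) & ~a) | (~c | e)) = 11111111111111111111010111110101
  (a | e) = 01010101010101011111111111111111
  (b & (a | e)) = 00000000010101010000000011111111
  (d & (b & (a | e))) = 00000000000100010000000000110011
  ((((c | ~b) & ~a) | (~c | e)) | (d & (b & (a | e)))) = 11111111111111111111010111110111

((((c | ~b) & ~a) | (~c | e)) | (d & (b & (a | e))))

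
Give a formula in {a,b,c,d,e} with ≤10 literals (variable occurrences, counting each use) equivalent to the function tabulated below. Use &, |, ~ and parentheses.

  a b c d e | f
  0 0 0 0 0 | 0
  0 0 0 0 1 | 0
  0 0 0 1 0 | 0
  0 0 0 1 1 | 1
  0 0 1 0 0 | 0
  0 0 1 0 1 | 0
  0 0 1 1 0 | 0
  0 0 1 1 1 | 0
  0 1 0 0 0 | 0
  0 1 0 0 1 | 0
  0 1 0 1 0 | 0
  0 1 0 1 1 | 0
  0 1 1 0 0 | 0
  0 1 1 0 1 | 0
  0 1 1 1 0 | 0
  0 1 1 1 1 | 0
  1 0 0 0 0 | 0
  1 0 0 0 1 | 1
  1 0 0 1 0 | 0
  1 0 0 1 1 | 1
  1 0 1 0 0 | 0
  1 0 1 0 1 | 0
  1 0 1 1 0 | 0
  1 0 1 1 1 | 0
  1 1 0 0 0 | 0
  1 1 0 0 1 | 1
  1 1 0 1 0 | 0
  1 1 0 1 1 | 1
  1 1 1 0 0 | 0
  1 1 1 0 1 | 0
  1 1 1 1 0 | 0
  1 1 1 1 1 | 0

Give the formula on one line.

(~c & ((e & (~b | (a | ~d))) & (~e | (a | d))))

  ~c = 11110000111100001111000011110000
  ~b = 11111111000000001111111100000000
  ~d = 11001100110011001100110011001100
  (a | ~d) = 11001100110011001111111111111111
  (~b | (a | ~d)) = 11111111110011001111111111111111
  (e & (~b | (a | ~d))) = 01010101010001000101010101010101
  ~e = 10101010101010101010101010101010
  (a | d) = 00110011001100111111111111111111
  (~e | (a | d)) = 10111011101110111111111111111111
  ((e & (~b | (a | ~d))) & (~e | (a | d))) = 00010001000000000101010101010101
  (~c & ((e & (~b | (a | ~d))) & (~e | (a | d)))) = 00010000000000000101000001010000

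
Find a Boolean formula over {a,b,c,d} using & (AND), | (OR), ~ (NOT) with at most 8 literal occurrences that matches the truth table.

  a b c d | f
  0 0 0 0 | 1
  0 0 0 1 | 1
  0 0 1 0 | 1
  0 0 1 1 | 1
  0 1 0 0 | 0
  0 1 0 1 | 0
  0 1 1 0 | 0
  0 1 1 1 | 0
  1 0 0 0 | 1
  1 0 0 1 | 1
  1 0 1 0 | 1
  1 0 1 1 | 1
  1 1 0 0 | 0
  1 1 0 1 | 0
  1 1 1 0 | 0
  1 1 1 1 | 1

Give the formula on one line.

  ~a = 1111111100000000
  (d & c) = 0001000100010001
  (~a | (d & c)) = 1111111100010001
  ((~a | (d & c)) & a) = 0000000000010001
  ~b = 1111000011110000
  (((~a | (d & c)) & a) | ~b) = 1111000011110001

(((~a | (d & c)) & a) | ~b)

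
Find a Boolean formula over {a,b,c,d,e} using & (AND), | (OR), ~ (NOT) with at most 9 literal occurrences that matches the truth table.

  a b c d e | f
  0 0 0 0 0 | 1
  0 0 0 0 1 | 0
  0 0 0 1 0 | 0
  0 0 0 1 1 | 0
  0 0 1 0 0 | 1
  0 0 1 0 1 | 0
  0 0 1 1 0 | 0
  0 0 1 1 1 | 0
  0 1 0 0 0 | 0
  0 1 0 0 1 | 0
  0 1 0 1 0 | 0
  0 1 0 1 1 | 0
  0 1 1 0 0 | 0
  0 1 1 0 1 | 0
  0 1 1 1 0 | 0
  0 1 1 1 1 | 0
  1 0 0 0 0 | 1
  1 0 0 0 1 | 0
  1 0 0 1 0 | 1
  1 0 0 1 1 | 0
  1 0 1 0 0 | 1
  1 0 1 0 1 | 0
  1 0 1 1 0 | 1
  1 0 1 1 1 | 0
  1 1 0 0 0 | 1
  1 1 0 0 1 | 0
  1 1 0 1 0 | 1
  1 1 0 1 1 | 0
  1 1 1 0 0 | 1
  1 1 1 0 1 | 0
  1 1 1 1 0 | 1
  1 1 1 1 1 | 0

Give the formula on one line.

((a & ~e) | ((~d | a) & (~e & ~b)))

  ~e = 10101010101010101010101010101010
  (a & ~e) = 00000000000000001010101010101010
  ~d = 11001100110011001100110011001100
  (~d | a) = 11001100110011001111111111111111
  ~b = 11111111000000001111111100000000
  (~e & ~b) = 10101010000000001010101000000000
  ((~d | a) & (~e & ~b)) = 10001000000000001010101000000000
  ((a & ~e) | ((~d | a) & (~e & ~b))) = 10001000000000001010101010101010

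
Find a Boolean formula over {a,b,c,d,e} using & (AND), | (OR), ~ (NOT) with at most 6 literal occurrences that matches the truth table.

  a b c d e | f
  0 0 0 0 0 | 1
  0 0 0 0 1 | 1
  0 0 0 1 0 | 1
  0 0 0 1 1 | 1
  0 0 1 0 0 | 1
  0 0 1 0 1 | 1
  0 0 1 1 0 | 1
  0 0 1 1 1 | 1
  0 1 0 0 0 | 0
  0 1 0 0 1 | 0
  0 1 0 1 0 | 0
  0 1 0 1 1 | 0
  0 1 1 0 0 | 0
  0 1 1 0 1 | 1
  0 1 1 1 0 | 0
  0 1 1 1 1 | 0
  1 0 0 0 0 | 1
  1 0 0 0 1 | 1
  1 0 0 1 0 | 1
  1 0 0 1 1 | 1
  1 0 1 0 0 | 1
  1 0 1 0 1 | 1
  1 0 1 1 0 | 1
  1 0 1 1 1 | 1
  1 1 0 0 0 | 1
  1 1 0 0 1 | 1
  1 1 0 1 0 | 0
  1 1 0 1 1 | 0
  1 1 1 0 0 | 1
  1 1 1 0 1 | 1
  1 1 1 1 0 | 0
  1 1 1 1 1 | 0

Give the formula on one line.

  ~d = 11001100110011001100110011001100
  (~d & a) = 00000000000000001100110011001100
  ~b = 11111111000000001111111100000000
  ((~d & a) | ~b) = 11111111000000001111111111001100
  (e & ~d) = 01000100010001000100010001000100
  ((e & ~d) & c) = 00000100000001000000010000000100
  (((~d & a) | ~b) | ((e & ~d) & c)) = 11111111000001001111111111001100

(((~d & a) | ~b) | ((e & ~d) & c))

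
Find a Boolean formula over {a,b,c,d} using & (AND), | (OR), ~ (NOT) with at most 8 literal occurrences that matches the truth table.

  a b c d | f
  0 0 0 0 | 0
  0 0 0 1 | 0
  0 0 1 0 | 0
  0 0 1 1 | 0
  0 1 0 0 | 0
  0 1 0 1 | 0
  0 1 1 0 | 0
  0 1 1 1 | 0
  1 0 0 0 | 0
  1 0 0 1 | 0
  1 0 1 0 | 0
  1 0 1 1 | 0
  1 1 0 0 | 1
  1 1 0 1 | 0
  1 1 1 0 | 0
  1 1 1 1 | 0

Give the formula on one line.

  ~d = 1010101010101010
  ~c = 1100110011001100
  (a & ~c) = 0000000011001100
  (~d & (a & ~c)) = 0000000010001000
  (b & ~c) = 0000110000001100
  ~a = 1111111100000000
  ((b & ~c) | ~a) = 1111111100001100
  (d | ((b & ~c) | ~a)) = 1111111101011101
  ((~d & (a & ~c)) & (d | ((b & ~c) | ~a))) = 0000000000001000

((~d & (a & ~c)) & (d | ((b & ~c) | ~a)))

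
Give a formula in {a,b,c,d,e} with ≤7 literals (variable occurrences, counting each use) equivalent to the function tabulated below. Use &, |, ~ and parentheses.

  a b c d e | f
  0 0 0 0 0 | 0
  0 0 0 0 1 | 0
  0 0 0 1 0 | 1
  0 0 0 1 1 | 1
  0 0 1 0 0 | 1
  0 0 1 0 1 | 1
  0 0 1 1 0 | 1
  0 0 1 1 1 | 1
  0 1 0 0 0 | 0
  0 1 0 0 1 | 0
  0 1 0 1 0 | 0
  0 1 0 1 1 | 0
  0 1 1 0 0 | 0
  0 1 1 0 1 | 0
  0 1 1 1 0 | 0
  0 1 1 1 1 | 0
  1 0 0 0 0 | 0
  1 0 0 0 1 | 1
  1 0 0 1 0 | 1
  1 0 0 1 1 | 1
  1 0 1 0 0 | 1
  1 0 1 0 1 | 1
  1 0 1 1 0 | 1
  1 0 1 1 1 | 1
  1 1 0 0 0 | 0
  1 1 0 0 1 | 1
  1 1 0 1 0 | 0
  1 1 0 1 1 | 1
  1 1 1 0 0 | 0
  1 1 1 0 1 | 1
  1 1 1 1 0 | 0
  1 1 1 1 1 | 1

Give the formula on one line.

  (a & e) = 00000000000000000101010101010101
  (d | c) = 00111111001111110011111100111111
  ~b = 11111111000000001111111100000000
  ~c = 11110000111100001111000011110000
  ~d = 11001100110011001100110011001100
  (~c & ~d) = 11000000110000001100000011000000
  (~b | (~c & ~d)) = 11111111110000001111111111000000
  ((d | c) & (~b | (~c & ~d))) = 00111111000000000011111100000000
  ((a & e) | ((d | c) & (~b | (~c & ~d)))) = 00111111000000000111111101010101

((a & e) | ((d | c) & (~b | (~c & ~d))))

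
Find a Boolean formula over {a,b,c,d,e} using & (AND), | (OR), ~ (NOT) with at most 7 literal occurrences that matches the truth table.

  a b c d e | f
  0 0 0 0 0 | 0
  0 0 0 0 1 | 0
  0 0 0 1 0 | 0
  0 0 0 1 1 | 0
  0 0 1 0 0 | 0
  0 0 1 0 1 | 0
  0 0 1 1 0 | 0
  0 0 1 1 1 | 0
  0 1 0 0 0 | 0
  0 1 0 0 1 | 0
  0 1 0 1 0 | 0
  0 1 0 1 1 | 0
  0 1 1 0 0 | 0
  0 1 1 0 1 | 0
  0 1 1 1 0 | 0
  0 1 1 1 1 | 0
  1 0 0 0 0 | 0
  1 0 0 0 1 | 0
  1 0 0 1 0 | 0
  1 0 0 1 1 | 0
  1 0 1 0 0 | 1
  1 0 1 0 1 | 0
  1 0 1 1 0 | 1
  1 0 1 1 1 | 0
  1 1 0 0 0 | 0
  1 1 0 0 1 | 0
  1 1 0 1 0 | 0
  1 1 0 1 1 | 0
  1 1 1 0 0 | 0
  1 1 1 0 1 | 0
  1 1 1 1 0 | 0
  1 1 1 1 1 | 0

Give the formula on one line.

(((~c | a) & ~e) & (~b & c))

  ~c = 11110000111100001111000011110000
  (~c | a) = 11110000111100001111111111111111
  ~e = 10101010101010101010101010101010
  ((~c | a) & ~e) = 10100000101000001010101010101010
  ~b = 11111111000000001111111100000000
  (~b & c) = 00001111000000000000111100000000
  (((~c | a) & ~e) & (~b & c)) = 00000000000000000000101000000000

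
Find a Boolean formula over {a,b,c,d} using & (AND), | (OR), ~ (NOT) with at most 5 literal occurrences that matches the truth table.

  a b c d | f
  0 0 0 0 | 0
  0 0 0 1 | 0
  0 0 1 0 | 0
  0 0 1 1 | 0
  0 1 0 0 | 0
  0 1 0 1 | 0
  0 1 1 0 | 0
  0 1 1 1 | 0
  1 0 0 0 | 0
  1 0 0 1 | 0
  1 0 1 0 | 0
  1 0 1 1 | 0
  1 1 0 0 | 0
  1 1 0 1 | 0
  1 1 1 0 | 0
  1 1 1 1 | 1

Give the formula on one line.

  ~c = 1100110011001100
  (a | ~c) = 1100110011111111
  (c & (a | ~c)) = 0000000000110011
  ((c & (a | ~c)) & d) = 0000000000010001
  (b & ((c & (a | ~c)) & d)) = 0000000000000001

(b & ((c & (a | ~c)) & d))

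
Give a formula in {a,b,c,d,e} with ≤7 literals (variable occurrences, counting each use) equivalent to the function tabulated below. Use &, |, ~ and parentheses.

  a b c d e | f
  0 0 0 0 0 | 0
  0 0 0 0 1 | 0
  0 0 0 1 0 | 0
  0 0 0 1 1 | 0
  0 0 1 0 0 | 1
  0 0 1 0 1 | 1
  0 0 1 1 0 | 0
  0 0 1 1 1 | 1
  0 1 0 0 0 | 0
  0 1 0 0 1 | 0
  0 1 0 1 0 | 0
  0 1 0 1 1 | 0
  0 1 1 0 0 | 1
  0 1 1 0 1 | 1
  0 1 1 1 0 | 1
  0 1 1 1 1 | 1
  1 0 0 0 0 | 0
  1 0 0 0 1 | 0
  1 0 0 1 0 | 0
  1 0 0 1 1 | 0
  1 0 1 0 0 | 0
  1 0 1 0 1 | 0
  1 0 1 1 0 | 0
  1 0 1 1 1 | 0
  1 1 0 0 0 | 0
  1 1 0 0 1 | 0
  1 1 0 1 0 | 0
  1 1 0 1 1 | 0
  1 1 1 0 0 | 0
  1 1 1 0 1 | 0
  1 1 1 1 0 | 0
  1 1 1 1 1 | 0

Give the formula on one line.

  ~d = 11001100110011001100110011001100
  (b | e) = 01010101111111110101010111111111
  (~d | (b | e)) = 11011101111111111101110111111111
  ((~d | (b | e)) & c) = 00001101000011110000110100001111
  (a | ((~d | (b | e)) & c)) = 00001101000011111111111111111111
  ~a = 11111111111111110000000000000000
  ((a | ((~d | (b | e)) & c)) & ~a) = 00001101000011110000000000000000

((a | ((~d | (b | e)) & c)) & ~a)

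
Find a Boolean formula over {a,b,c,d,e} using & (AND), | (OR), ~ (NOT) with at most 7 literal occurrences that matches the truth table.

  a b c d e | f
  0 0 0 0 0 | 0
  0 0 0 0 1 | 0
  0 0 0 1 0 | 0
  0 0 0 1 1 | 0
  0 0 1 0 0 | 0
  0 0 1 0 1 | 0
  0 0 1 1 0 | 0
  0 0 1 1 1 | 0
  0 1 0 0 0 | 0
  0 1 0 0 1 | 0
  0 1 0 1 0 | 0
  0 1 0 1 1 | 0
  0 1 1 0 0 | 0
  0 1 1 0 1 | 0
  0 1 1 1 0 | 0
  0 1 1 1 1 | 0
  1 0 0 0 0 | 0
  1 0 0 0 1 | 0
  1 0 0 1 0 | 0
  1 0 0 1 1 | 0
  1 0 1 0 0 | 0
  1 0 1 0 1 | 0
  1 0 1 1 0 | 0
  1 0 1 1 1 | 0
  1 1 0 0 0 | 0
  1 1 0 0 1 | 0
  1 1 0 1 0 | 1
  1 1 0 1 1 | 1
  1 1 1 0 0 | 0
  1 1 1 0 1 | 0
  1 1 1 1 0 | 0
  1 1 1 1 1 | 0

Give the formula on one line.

(d & ((b & ~c) & (~d | (a & (~d | b)))))

  ~c = 11110000111100001111000011110000
  (b & ~c) = 00000000111100000000000011110000
  ~d = 11001100110011001100110011001100
  (~d | b) = 11001100111111111100110011111111
  (a & (~d | b)) = 00000000000000001100110011111111
  (~d | (a & (~d | b))) = 11001100110011001100110011111111
  ((b & ~c) & (~d | (a & (~d | b)))) = 00000000110000000000000011110000
  (d & ((b & ~c) & (~d | (a & (~d | b))))) = 00000000000000000000000000110000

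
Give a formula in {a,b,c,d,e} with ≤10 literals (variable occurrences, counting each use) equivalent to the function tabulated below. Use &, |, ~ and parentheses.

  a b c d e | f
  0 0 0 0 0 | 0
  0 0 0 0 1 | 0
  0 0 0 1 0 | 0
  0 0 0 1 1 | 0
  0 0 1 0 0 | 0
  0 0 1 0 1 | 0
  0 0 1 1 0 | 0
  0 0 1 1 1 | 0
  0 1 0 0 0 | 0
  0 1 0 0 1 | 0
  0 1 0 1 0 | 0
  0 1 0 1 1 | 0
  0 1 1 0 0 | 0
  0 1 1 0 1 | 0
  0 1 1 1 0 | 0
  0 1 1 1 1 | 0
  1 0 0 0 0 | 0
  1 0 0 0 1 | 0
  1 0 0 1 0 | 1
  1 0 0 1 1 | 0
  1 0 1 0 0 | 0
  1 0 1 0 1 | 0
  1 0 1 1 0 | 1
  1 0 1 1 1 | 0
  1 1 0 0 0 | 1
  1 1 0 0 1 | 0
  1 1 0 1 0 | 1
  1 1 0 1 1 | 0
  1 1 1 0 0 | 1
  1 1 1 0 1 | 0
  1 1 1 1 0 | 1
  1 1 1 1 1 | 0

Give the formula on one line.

((~e & (b | (d | ((c & b) & ~d)))) & (e | a))

  ~e = 10101010101010101010101010101010
  (c & b) = 00000000000011110000000000001111
  ~d = 11001100110011001100110011001100
  ((c & b) & ~d) = 00000000000011000000000000001100
  (d | ((c & b) & ~d)) = 00110011001111110011001100111111
  (b | (d | ((c & b) & ~d))) = 00110011111111110011001111111111
  (~e & (b | (d | ((c & b) & ~d)))) = 00100010101010100010001010101010
  (e | a) = 01010101010101011111111111111111
  ((~e & (b | (d | ((c & b) & ~d)))) & (e | a)) = 00000000000000000010001010101010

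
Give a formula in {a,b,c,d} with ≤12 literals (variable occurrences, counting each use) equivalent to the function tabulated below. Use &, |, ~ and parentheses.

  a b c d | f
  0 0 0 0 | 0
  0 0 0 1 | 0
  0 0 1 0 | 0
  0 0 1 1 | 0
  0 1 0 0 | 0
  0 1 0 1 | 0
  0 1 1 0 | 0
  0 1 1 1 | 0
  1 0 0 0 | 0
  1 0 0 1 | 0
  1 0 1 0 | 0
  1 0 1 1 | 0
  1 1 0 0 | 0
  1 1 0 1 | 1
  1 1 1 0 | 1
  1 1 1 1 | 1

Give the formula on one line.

  (a & b) = 0000000000001111
  ~a = 1111111100000000
  (b | ~a) = 1111111100001111
  ((b | ~a) & a) = 0000000000001111
  (((b | ~a) & a) & d) = 0000000000000101
  ~d = 1010101010101010
  (c & ~d) = 0010001000100010
  ((((b | ~a) & a) & d) | (c & ~d)) = 0010001000100111
  (((((b | ~a) & a) & d) | (c & ~d)) | ~a) = 1111111100100111
  ((a & b) & (((((b | ~a) & a) & d) | (c & ~d)) | ~a)) = 0000000000000111

((a & b) & (((((b | ~a) & a) & d) | (c & ~d)) | ~a))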